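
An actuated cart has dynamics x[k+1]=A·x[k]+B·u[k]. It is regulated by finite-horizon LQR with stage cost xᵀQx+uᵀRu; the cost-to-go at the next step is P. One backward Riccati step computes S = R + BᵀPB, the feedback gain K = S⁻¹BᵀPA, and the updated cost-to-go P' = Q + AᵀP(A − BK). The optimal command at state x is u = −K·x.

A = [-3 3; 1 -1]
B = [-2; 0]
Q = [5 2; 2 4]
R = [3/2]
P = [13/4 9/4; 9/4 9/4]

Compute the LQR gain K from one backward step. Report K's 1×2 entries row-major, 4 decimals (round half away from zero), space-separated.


BᵀP = [-6.5000 -4.5000]
S = R + BᵀPB = [3/2] + [13.0000] = [14.5000]
BᵀPA = [15.0000 -15.0000]
K = S⁻¹·BᵀPA = [1.0345 -1.0345]
A−BK = [-0.9310 0.9310; 1.0000 -1.0000]
AᵀP(A−BK) = [2.4828 -2.4828; -2.4828 2.4828]
P' = Q + AᵀP(A−BK) = [7.4828 -0.4828; -0.4828 6.4828]
tr(P') = 13.9655

1.0345 -1.0345


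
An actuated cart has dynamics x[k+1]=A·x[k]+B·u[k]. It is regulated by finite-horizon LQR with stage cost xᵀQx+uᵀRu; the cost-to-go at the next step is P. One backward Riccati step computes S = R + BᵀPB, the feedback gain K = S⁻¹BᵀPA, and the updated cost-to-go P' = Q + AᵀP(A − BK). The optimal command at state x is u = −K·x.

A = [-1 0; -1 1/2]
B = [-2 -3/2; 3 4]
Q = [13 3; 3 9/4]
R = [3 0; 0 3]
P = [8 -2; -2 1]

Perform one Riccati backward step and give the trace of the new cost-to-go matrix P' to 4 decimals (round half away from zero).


16.9573

BᵀP = [-22.0000 7.0000; -20.0000 7.0000]
S = R + BᵀPB = [3 0; 0 3] + [65.0000 61.0000; 61.0000 58.0000] = [68.0000 61.0000; 61.0000 61.0000]
BᵀPA = [15.0000 3.5000; 13.0000 3.5000]
K = S⁻¹·BᵀPA = [0.2857 0.0000; -0.0726 0.0574]
A−BK = [-0.5375 0.0861; -1.5667 0.2705]
AᵀP(A−BK) = [1.6581 -0.2459; -0.2459 0.0492]
P' = Q + AᵀP(A−BK) = [14.6581 2.7541; 2.7541 2.2992]
tr(P') = 16.9573


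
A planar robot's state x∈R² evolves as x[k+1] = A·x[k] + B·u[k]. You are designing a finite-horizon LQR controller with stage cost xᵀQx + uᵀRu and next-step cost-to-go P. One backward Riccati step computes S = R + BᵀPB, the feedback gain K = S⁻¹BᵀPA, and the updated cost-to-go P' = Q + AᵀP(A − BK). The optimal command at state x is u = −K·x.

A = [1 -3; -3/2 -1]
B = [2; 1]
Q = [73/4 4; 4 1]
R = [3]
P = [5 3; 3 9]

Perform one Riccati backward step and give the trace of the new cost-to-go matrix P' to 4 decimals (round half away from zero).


39.1761

BᵀP = [13.0000 15.0000]
S = R + BᵀPB = [3] + [41.0000] = [44.0000]
BᵀPA = [-9.5000 -54.0000]
K = S⁻¹·BᵀPA = [-0.2159 -1.2273]
A−BK = [1.4318 -0.5455; -1.2841 0.2273]
AᵀP(A−BK) = [14.1989 -2.6591; -2.6591 5.7273]
P' = Q + AᵀP(A−BK) = [32.4489 1.3409; 1.3409 6.7273]
tr(P') = 39.1761


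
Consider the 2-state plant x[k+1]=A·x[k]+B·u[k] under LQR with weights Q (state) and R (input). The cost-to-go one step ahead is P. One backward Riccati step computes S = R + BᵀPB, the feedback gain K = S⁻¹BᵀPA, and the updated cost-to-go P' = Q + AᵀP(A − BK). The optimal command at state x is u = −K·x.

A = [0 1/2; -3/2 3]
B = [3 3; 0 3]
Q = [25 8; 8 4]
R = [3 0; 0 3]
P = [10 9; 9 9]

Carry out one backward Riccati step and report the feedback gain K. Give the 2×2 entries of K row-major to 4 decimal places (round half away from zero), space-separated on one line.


BᵀP = [30.0000 27.0000; 57.0000 54.0000]
S = R + BᵀPB = [3 0; 0 3] + [90.0000 171.0000; 171.0000 333.0000] = [93.0000 171.0000; 171.0000 336.0000]
BᵀPA = [-40.5000 96.0000; -81.0000 190.5000]
K = S⁻¹·BᵀPA = [0.1211 -0.1592; -0.3027 0.6480]
A−BK = [0.5448 -0.9664; -0.5919 1.0561]
AᵀP(A−BK) = [0.6357 -1.2108; -1.2108 2.3419]
P' = Q + AᵀP(A−BK) = [25.6357 6.7892; 6.7892 6.3419]
tr(P') = 31.9776

0.1211 -0.1592 -0.3027 0.6480


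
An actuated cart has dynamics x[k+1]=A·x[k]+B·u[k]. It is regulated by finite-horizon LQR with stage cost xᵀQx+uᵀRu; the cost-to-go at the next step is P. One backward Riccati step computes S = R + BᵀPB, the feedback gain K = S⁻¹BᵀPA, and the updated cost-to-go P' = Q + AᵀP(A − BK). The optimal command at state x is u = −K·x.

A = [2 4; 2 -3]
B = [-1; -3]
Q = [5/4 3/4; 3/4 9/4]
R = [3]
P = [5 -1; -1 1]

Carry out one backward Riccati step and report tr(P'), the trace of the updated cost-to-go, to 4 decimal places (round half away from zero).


126.3182

BᵀP = [-2.0000 -2.0000]
S = R + BᵀPB = [3] + [8.0000] = [11.0000]
BᵀPA = [-8.0000 -2.0000]
K = S⁻¹·BᵀPA = [-0.7273 -0.1818]
A−BK = [1.2727 3.8182; -0.1818 -3.5455]
AᵀP(A−BK) = [10.1818 30.5455; 30.5455 112.6364]
P' = Q + AᵀP(A−BK) = [11.4318 31.2955; 31.2955 114.8864]
tr(P') = 126.3182


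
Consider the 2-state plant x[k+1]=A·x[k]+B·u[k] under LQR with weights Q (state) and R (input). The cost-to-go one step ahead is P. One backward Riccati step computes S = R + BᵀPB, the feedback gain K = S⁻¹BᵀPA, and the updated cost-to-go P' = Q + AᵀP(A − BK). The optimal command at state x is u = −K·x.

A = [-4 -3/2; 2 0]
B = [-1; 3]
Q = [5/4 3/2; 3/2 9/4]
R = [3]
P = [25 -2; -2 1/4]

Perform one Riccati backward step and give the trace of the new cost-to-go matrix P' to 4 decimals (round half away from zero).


44.6435

BᵀP = [-31.0000 2.7500]
S = R + BᵀPB = [3] + [39.2500] = [42.2500]
BᵀPA = [129.5000 46.5000]
K = S⁻¹·BᵀPA = [3.0651 1.1006]
A−BK = [-0.9349 -0.3994; -7.1953 -3.3018]
AᵀP(A−BK) = [36.0710 13.4734; 13.4734 5.0725]
P' = Q + AᵀP(A−BK) = [37.3210 14.9734; 14.9734 7.3225]
tr(P') = 44.6435


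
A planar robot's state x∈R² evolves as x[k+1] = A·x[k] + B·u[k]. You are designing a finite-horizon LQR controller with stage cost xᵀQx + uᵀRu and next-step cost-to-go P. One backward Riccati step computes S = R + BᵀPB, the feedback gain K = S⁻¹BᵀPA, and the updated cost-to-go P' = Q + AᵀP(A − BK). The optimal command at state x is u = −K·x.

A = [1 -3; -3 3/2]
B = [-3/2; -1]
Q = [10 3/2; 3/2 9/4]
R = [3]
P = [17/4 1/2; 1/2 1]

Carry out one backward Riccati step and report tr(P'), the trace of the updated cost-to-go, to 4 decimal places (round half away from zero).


BᵀP = [-6.8750 -1.7500]
S = R + BᵀPB = [3] + [12.0625] = [15.0625]
BᵀPA = [-1.6250 18.0000]
K = S⁻¹·BᵀPA = [-0.1079 1.1950]
A−BK = [0.8382 -1.2075; -3.1079 2.6950]
AᵀP(A−BK) = [10.0747 -10.0581; -10.0581 14.4896]
P' = Q + AᵀP(A−BK) = [20.0747 -8.5581; -8.5581 16.7396]
tr(P') = 36.8143

36.8143


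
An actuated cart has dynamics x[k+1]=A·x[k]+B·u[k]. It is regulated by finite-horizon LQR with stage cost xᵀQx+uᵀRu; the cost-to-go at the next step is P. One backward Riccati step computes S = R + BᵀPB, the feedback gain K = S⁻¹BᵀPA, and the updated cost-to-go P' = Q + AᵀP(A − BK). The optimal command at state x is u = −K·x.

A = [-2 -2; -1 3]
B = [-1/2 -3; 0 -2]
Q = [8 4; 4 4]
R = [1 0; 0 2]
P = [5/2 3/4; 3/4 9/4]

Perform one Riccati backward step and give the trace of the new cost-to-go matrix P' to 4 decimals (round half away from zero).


BᵀP = [-1.2500 -0.3750; -9.0000 -6.7500]
S = R + BᵀPB = [1 0; 0 2] + [0.6250 4.5000; 4.5000 40.5000] = [1.6250 4.5000; 4.5000 42.5000]
BᵀPA = [2.8750 1.3750; 24.7500 -2.2500]
K = S⁻¹·BᵀPA = [0.2215 1.4046; 0.5589 -0.2017]
A−BK = [-0.2125 -1.9027; 0.1178 2.5967]
AᵀP(A−BK) = [0.7804 1.2029; 1.2029 18.8649]
P' = Q + AᵀP(A−BK) = [8.7804 5.2029; 5.2029 22.8649]
tr(P') = 31.6453

31.6453


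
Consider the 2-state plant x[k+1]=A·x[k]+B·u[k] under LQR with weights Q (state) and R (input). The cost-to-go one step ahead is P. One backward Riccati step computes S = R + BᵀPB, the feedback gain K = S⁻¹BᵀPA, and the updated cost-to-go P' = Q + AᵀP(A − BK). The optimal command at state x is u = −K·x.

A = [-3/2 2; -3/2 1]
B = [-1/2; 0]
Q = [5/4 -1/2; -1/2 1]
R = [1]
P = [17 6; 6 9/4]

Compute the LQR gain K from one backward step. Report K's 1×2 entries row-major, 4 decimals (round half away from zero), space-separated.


BᵀP = [-8.5000 -3.0000]
S = R + BᵀPB = [1] + [4.2500] = [5.2500]
BᵀPA = [17.2500 -20.0000]
K = S⁻¹·BᵀPA = [3.2857 -3.8095]
A−BK = [0.1429 0.0952; -1.5000 1.0000]
AᵀP(A−BK) = [13.6339 -15.6607; -15.6607 18.0595]
P' = Q + AᵀP(A−BK) = [14.8839 -16.1607; -16.1607 19.0595]
tr(P') = 33.9435

3.2857 -3.8095


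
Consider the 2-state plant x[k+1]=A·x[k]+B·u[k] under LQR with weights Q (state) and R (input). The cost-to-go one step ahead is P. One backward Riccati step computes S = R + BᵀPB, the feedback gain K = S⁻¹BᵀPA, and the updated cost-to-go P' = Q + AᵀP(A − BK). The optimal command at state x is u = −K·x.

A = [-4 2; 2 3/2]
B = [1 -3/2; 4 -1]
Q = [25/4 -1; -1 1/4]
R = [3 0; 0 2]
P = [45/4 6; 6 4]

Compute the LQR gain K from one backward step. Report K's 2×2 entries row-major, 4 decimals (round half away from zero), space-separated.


BᵀP = [35.2500 22.0000; -22.8750 -13.0000]
S = R + BᵀPB = [3 0; 0 2] + [123.2500 -74.8750; -74.8750 47.3125] = [126.2500 -74.8750; -74.8750 49.3125]
BᵀPA = [-97.0000 103.5000; 65.5000 -65.2500]
K = S⁻¹·BᵀPA = [0.1953 0.3523; 1.6249 -0.7882]
A−BK = [-1.7580 0.4653; 2.8435 -0.6976]
AᵀP(A−BK) = [12.5194 -4.1953; -4.1953 2.1022]
P' = Q + AᵀP(A−BK) = [18.7694 -5.1953; -5.1953 2.3522]
tr(P') = 21.1216

0.1953 0.3523 1.6249 -0.7882


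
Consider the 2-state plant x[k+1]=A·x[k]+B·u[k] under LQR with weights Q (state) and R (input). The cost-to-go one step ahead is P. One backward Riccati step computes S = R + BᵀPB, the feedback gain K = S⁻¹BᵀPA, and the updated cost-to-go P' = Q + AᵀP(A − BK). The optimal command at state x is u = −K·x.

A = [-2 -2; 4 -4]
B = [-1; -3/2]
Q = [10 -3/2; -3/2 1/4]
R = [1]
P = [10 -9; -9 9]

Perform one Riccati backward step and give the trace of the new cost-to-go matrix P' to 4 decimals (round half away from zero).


BᵀP = [3.5000 -4.5000]
S = R + BᵀPB = [1] + [3.2500] = [4.2500]
BᵀPA = [-25.0000 11.0000]
K = S⁻¹·BᵀPA = [-5.8824 2.5882]
A−BK = [-7.8824 0.5882; -4.8235 -0.1176]
AᵀP(A−BK) = [180.9412 -39.2941; -39.2941 11.5294]
P' = Q + AᵀP(A−BK) = [190.9412 -40.7941; -40.7941 11.7794]
tr(P') = 202.7206

202.7206


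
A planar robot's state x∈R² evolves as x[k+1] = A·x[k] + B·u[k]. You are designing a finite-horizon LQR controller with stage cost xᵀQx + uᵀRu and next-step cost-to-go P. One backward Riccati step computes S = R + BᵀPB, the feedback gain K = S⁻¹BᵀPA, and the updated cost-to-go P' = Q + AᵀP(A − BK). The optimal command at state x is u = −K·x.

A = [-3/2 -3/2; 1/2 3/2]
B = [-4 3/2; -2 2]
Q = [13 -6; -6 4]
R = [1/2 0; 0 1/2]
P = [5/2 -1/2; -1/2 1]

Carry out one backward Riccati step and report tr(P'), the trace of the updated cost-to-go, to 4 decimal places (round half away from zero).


19.1882

BᵀP = [-9.0000 0.0000; 2.7500 1.2500]
S = R + BᵀPB = [1/2 0; 0 1/2] + [36.0000 -13.5000; -13.5000 6.6250] = [36.5000 -13.5000; -13.5000 7.1250]
BᵀPA = [13.5000 13.5000; -3.5000 -2.2500]
K = S⁻¹·BᵀPA = [0.6289 0.8458; 0.7004 1.2867]
A−BK = [-0.0349 -0.0470; 0.3570 0.6181]
AᵀP(A−BK) = [0.5860 0.9605; 0.9605 1.6021]
P' = Q + AᵀP(A−BK) = [13.5860 -5.0395; -5.0395 5.6021]
tr(P') = 19.1882


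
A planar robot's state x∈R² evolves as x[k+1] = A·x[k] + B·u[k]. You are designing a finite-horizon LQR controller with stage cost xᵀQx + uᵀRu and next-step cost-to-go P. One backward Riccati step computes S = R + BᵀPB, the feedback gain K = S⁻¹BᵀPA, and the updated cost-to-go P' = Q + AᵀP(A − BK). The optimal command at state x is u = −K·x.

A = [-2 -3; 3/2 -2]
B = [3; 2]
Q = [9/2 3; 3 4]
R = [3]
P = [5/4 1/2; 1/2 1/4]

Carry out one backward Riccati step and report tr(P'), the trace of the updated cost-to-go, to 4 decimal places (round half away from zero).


BᵀP = [4.7500 2.0000]
S = R + BᵀPB = [3] + [18.2500] = [21.2500]
BᵀPA = [-6.5000 -18.2500]
K = S⁻¹·BᵀPA = [-0.3059 -0.8588]
A−BK = [-1.0824 -0.4235; 2.1118 -0.2824]
AᵀP(A−BK) = [0.5743 0.9176; 0.9176 2.5765]
P' = Q + AᵀP(A−BK) = [5.0743 3.9176; 3.9176 6.5765]
tr(P') = 11.6507

11.6507


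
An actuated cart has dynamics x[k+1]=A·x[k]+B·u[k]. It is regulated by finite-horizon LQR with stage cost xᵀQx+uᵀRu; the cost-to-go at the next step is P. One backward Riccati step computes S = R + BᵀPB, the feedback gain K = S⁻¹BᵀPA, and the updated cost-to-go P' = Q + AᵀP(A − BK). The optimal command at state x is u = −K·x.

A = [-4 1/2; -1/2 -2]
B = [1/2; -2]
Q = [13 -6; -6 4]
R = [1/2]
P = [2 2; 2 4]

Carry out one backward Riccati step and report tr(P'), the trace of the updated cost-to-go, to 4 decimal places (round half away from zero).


40.0000

BᵀP = [-3.0000 -7.0000]
S = R + BᵀPB = [1/2] + [12.5000] = [13.0000]
BᵀPA = [15.5000 12.5000]
K = S⁻¹·BᵀPA = [1.1923 0.9615]
A−BK = [-4.5962 0.0192; 1.8846 -0.0769]
AᵀP(A−BK) = [22.5192 0.5962; 0.5962 0.4808]
P' = Q + AᵀP(A−BK) = [35.5192 -5.4038; -5.4038 4.4808]
tr(P') = 40.0000


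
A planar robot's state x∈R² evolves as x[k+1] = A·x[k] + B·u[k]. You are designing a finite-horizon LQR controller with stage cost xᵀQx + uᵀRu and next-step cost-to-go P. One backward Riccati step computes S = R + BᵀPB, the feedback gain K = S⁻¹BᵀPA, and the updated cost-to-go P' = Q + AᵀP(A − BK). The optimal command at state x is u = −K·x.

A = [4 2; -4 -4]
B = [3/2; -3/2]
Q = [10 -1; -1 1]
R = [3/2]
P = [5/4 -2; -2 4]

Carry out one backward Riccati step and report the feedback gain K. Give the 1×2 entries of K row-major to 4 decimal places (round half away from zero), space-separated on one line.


BᵀP = [4.8750 -9.0000]
S = R + BᵀPB = [3/2] + [20.8125] = [22.3125]
BᵀPA = [55.5000 45.7500]
K = S⁻¹·BᵀPA = [2.4874 2.0504]
A−BK = [0.2689 -1.0756; -0.2689 -0.9244]
AᵀP(A−BK) = [9.9496 8.2017; 8.2017 7.1933]
P' = Q + AᵀP(A−BK) = [19.9496 7.2017; 7.2017 8.1933]
tr(P') = 28.1429

2.4874 2.0504


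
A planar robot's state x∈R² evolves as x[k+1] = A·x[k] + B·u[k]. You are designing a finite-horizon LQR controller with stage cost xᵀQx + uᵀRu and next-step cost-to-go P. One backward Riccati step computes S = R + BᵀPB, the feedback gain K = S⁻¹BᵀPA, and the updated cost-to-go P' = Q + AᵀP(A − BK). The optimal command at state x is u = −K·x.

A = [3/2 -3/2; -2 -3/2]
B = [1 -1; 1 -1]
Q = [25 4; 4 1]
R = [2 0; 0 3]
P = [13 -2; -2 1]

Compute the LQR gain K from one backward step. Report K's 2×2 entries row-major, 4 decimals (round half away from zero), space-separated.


0.9911 -0.8036 -0.6607 0.5357

BᵀP = [11.0000 -1.0000; -11.0000 1.0000]
S = R + BᵀPB = [2 0; 0 3] + [10.0000 -10.0000; -10.0000 10.0000] = [12.0000 -10.0000; -10.0000 13.0000]
BᵀPA = [18.5000 -15.0000; -18.5000 15.0000]
K = S⁻¹·BᵀPA = [0.9911 -0.8036; -0.6607 0.5357]
A−BK = [-0.1518 -0.1607; -3.6518 -0.1607]
AᵀP(A−BK) = [14.6920 -2.9732; -2.9732 2.4107]
P' = Q + AᵀP(A−BK) = [39.6920 1.0268; 1.0268 3.4107]
tr(P') = 43.1027


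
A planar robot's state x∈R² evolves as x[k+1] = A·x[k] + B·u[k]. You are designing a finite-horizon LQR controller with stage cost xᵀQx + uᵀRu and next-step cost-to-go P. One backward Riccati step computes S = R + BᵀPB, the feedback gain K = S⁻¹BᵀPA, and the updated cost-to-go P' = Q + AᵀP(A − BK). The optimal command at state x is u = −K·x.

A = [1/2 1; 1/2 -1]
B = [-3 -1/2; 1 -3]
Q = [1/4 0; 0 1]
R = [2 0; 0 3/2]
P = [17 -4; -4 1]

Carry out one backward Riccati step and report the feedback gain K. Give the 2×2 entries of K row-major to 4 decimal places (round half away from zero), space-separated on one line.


-0.1196 -0.3728 -0.0455 0.0772

BᵀP = [-55.0000 13.0000; 3.5000 -1.0000]
S = R + BᵀPB = [2 0; 0 3/2] + [178.0000 -11.5000; -11.5000 1.2500] = [180.0000 -11.5000; -11.5000 2.7500]
BᵀPA = [-21.0000 -68.0000; 1.2500 4.5000]
K = S⁻¹·BᵀPA = [-0.1196 -0.3728; -0.0455 0.0772]
A−BK = [0.1185 -0.0799; 0.4831 -0.3956]
AᵀP(A−BK) = [0.0458 0.0737; 0.0737 0.2991]
P' = Q + AᵀP(A−BK) = [0.2958 0.0737; 0.0737 1.2991]
tr(P') = 1.5949


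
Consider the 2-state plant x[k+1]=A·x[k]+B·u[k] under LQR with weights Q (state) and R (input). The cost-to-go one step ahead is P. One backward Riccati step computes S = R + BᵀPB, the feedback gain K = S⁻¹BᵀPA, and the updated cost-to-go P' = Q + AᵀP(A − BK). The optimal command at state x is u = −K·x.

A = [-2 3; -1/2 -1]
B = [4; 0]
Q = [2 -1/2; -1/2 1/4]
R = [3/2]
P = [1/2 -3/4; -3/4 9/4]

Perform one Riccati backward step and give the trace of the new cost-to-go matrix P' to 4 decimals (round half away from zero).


BᵀP = [2.0000 -3.0000]
S = R + BᵀPB = [3/2] + [8.0000] = [9.5000]
BᵀPA = [-2.5000 9.0000]
K = S⁻¹·BᵀPA = [-0.2632 0.9474]
A−BK = [-0.9474 -0.7895; -0.5000 -1.0000]
AᵀP(A−BK) = [0.4046 0.1184; 0.1184 2.7237]
P' = Q + AᵀP(A−BK) = [2.4046 -0.3816; -0.3816 2.9737]
tr(P') = 5.3783

5.3783


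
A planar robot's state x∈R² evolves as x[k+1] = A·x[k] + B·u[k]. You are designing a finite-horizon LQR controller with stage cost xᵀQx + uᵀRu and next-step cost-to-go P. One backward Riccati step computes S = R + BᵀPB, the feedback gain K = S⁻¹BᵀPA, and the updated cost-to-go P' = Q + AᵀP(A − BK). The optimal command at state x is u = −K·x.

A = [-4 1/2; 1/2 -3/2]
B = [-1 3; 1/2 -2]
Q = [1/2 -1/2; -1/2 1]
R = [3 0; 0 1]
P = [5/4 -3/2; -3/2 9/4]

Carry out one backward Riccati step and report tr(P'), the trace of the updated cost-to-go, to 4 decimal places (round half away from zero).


BᵀP = [-2.0000 2.6250; 6.7500 -9.0000]
S = R + BᵀPB = [3 0; 0 1] + [3.3125 -11.2500; -11.2500 38.2500] = [6.3125 -11.2500; -11.2500 39.2500]
BᵀPA = [9.3125 -4.9375; -31.5000 16.8750]
K = S⁻¹·BᵀPA = [0.0919 -0.0326; -0.7762 0.4206]
A−BK = [-1.5795 -0.7944; -1.0984 -0.6425]
AᵀP(A−BK) = [1.2562 -0.0102; -0.0102 0.3665]
P' = Q + AᵀP(A−BK) = [1.7562 -0.5102; -0.5102 1.3665]
tr(P') = 3.1227

3.1227


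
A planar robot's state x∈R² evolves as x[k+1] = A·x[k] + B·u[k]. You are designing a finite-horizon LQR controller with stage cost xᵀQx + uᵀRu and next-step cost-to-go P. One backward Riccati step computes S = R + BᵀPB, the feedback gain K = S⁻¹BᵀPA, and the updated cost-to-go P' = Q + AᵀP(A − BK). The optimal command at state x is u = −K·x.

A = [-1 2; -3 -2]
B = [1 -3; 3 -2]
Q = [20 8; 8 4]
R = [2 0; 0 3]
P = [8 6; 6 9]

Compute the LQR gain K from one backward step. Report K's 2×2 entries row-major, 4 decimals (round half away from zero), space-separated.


-0.8539 -1.0228 0.1150 -0.8048

BᵀP = [26.0000 33.0000; -36.0000 -36.0000]
S = R + BᵀPB = [2 0; 0 3] + [125.0000 -144.0000; -144.0000 180.0000] = [127.0000 -144.0000; -144.0000 183.0000]
BᵀPA = [-125.0000 -14.0000; 144.0000 0.0000]
K = S⁻¹·BᵀPA = [-0.8539 -1.0228; 0.1150 -0.8048]
A−BK = [0.1988 0.6084; -0.2084 -0.5413]
AᵀP(A−BK) = [1.7078 2.0455; 2.0455 5.6814]
P' = Q + AᵀP(A−BK) = [21.7078 10.0455; 10.0455 9.6814]
tr(P') = 31.3892


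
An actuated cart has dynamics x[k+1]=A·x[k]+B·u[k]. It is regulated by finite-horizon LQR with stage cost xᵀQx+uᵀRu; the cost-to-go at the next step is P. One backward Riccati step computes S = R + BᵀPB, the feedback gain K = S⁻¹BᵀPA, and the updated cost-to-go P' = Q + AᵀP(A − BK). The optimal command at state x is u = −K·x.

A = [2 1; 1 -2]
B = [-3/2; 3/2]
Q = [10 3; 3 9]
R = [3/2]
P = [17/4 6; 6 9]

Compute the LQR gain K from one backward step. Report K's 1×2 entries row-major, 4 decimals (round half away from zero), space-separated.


BᵀP = [2.6250 4.5000]
S = R + BᵀPB = [3/2] + [2.8125] = [4.3125]
BᵀPA = [9.7500 -6.3750]
K = S⁻¹·BᵀPA = [2.2609 -1.4783]
A−BK = [5.3913 -1.2174; -2.3913 0.2174]
AᵀP(A−BK) = [27.9565 -13.0870; -13.0870 6.8261]
P' = Q + AᵀP(A−BK) = [37.9565 -10.0870; -10.0870 15.8261]
tr(P') = 53.7826

2.2609 -1.4783


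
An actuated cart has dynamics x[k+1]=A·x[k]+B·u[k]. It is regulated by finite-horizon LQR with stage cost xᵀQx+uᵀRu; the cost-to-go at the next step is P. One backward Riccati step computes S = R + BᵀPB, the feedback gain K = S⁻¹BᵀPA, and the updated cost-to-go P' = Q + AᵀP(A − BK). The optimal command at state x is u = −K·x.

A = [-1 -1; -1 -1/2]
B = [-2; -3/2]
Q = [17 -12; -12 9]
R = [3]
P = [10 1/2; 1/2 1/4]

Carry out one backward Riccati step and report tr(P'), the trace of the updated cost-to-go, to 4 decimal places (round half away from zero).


27.4295

BᵀP = [-20.7500 -1.3750]
S = R + BᵀPB = [3] + [43.5625] = [46.5625]
BᵀPA = [22.1250 21.4375]
K = S⁻¹·BᵀPA = [0.4752 0.4604]
A−BK = [-0.0497 -0.0792; -0.2872 0.1906]
AᵀP(A−BK) = [0.7369 0.6886; 0.6886 0.6926]
P' = Q + AᵀP(A−BK) = [17.7369 -11.3114; -11.3114 9.6926]
tr(P') = 27.4295


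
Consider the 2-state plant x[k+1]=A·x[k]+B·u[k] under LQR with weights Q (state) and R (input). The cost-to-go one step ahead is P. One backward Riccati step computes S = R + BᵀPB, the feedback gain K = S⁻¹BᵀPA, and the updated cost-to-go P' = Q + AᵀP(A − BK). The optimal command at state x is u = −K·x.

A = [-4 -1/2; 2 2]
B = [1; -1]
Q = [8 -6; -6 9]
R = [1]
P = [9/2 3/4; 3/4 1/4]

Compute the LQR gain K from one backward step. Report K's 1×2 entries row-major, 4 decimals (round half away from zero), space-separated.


BᵀP = [3.7500 0.5000]
S = R + BᵀPB = [1] + [3.2500] = [4.2500]
BᵀPA = [-14.0000 -0.8750]
K = S⁻¹·BᵀPA = [-3.2941 -0.2059]
A−BK = [-0.7059 -0.2941; -1.2941 1.7941]
AᵀP(A−BK) = [14.8824 0.3676; 0.3676 0.4449]
P' = Q + AᵀP(A−BK) = [22.8824 -5.6324; -5.6324 9.4449]
tr(P') = 32.3272

-3.2941 -0.2059


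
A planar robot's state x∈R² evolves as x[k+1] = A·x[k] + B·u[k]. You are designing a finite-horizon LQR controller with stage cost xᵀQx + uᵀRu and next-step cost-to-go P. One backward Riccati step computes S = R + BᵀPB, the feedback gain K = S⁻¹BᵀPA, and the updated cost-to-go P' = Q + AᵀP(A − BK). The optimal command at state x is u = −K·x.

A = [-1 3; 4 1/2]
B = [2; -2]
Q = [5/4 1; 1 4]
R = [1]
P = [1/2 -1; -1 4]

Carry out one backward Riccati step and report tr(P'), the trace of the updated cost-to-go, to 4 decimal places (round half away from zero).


11.1759

BᵀP = [3.0000 -10.0000]
S = R + BᵀPB = [1] + [26.0000] = [27.0000]
BᵀPA = [-43.0000 4.0000]
K = S⁻¹·BᵀPA = [-1.5926 0.1481]
A−BK = [2.1852 2.7037; 0.8148 0.7963]
AᵀP(A−BK) = [4.0185 1.3704; 1.3704 1.9074]
P' = Q + AᵀP(A−BK) = [5.2685 2.3704; 2.3704 5.9074]
tr(P') = 11.1759


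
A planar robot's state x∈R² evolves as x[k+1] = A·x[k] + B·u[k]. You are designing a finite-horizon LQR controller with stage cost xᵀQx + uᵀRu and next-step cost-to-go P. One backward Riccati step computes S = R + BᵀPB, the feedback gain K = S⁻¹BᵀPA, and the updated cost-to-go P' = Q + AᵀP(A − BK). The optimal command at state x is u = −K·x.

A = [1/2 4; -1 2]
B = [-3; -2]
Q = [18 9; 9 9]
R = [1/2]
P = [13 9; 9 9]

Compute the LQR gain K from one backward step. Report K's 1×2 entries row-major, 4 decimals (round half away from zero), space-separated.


0.0631 -1.2161

BᵀP = [-57.0000 -45.0000]
S = R + BᵀPB = [1/2] + [261.0000] = [261.5000]
BᵀPA = [16.5000 -318.0000]
K = S⁻¹·BᵀPA = [0.0631 -1.2161]
A−BK = [0.6893 0.3518; -0.8738 -0.4321]
AᵀP(A−BK) = [2.2089 1.0650; 1.0650 1.2925]
P' = Q + AᵀP(A−BK) = [20.2089 10.0650; 10.0650 10.2925]
tr(P') = 30.5014


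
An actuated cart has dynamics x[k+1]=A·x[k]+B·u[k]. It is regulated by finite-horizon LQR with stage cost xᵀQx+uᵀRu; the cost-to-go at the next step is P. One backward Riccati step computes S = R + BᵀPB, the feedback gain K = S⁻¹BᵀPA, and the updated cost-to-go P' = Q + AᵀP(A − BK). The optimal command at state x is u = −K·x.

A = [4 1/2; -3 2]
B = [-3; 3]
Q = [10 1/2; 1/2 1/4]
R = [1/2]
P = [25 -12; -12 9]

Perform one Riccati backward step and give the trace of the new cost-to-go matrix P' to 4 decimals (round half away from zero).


21.1187

BᵀP = [-111.0000 63.0000]
S = R + BᵀPB = [1/2] + [522.0000] = [522.5000]
BᵀPA = [-633.0000 70.5000]
K = S⁻¹·BᵀPA = [-1.2115 0.1349]
A−BK = [0.3656 0.9048; 0.6344 1.5952]
AᵀP(A−BK) = [2.1311 3.4096; 3.4096 8.7376]
P' = Q + AᵀP(A−BK) = [12.1311 3.9096; 3.9096 8.9876]
tr(P') = 21.1187


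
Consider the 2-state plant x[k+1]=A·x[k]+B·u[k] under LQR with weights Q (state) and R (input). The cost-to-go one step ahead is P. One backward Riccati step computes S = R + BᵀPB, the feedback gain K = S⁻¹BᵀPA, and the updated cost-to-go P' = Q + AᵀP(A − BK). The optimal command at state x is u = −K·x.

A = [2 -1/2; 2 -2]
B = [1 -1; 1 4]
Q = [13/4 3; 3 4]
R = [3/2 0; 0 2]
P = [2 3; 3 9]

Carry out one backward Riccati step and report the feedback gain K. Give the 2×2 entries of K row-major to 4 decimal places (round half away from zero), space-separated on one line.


1.1640 -0.5236 0.2899 -0.3910

BᵀP = [5.0000 12.0000; 10.0000 33.0000]
S = R + BᵀPB = [3/2 0; 0 2] + [17.0000 43.0000; 43.0000 122.0000] = [18.5000 43.0000; 43.0000 124.0000]
BᵀPA = [34.0000 -26.5000; 86.0000 -71.0000]
K = S⁻¹·BᵀPA = [1.1640 -0.5236; 0.2899 -0.3910]
A−BK = [1.1258 -0.3674; -0.3236 0.0876]
AᵀP(A−BK) = [3.4921 -1.5708; -1.5708 0.8629]
P' = Q + AᵀP(A−BK) = [6.7421 1.4292; 1.4292 4.8629]
tr(P') = 11.6051


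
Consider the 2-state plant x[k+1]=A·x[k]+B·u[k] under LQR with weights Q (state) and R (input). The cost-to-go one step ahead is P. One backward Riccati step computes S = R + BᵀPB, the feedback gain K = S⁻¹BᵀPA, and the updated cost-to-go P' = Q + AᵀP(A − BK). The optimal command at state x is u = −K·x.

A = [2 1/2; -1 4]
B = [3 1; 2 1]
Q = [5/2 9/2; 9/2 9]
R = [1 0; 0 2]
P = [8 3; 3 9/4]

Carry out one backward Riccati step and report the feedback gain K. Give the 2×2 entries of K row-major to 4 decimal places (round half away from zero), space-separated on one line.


BᵀP = [30.0000 13.5000; 11.0000 5.2500]
S = R + BᵀPB = [1 0; 0 2] + [117.0000 43.5000; 43.5000 16.2500] = [118.0000 43.5000; 43.5000 18.2500]
BᵀPA = [46.5000 69.0000; 16.7500 26.5000]
K = S⁻¹·BᵀPA = [0.4593 0.4077; -0.1770 0.4804]
A−BK = [0.7990 -1.2033; -1.7416 2.7043]
AᵀP(A−BK) = [3.8565 -5.5024; -5.5024 9.1416]
P' = Q + AᵀP(A−BK) = [6.3565 -1.0024; -1.0024 18.1416]
tr(P') = 24.4981

0.4593 0.4077 -0.1770 0.4804


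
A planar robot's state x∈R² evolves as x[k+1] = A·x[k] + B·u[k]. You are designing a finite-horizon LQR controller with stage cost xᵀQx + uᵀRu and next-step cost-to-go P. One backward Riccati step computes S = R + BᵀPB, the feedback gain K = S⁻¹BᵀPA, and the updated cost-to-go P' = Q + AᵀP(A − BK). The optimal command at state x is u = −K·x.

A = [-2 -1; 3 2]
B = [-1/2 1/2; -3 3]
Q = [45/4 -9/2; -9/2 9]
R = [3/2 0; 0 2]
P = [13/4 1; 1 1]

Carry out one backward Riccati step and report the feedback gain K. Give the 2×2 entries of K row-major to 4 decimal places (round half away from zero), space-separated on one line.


-0.0523 -0.0993 0.0392 0.0745

BᵀP = [-4.6250 -3.5000; 4.6250 3.5000]
S = R + BᵀPB = [3/2 0; 0 2] + [12.8125 -12.8125; -12.8125 12.8125] = [14.3125 -12.8125; -12.8125 14.8125]
BᵀPA = [-1.2500 -2.3750; 1.2500 2.3750]
K = S⁻¹·BᵀPA = [-0.0523 -0.0993; 0.0392 0.0745]
A−BK = [-2.0457 -1.0869; 2.7257 1.4788]
AᵀP(A−BK) = [9.8857 5.2828; 5.2828 2.8374]
P' = Q + AᵀP(A−BK) = [21.1357 0.7828; 0.7828 11.8374]
tr(P') = 32.9731


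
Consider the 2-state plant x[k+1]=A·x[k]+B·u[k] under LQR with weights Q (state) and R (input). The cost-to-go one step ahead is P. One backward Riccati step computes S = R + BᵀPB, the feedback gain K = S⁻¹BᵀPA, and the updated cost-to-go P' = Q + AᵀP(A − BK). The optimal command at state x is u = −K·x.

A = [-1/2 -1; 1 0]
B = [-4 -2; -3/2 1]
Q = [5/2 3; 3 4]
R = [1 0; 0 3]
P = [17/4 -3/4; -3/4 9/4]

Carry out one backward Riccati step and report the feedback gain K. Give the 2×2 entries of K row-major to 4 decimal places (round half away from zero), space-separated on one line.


-0.1091 0.1680 0.4672 0.1576

BᵀP = [-15.8750 -0.3750; -9.2500 3.7500]
S = R + BᵀPB = [1 0; 0 3] + [64.0625 31.3750; 31.3750 22.2500] = [65.0625 31.3750; 31.3750 25.2500]
BᵀPA = [7.5625 15.8750; 8.3750 9.2500]
K = S⁻¹·BᵀPA = [-0.1091 0.1680; 0.4672 0.1576]
A−BK = [-0.0019 -0.0128; 0.3692 0.0944]
AᵀP(A−BK) = [0.9745 0.2848; 0.2848 0.1253]
P' = Q + AᵀP(A−BK) = [3.4745 3.2848; 3.2848 4.1253]
tr(P') = 7.5998


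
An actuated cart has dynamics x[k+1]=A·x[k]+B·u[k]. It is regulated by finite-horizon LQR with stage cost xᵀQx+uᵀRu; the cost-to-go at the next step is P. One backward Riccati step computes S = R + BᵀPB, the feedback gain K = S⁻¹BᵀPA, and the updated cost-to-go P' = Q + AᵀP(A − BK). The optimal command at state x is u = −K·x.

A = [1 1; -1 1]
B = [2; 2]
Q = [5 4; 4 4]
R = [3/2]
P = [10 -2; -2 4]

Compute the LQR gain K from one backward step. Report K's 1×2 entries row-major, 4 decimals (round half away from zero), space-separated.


0.2892 0.4819

BᵀP = [16.0000 4.0000]
S = R + BᵀPB = [3/2] + [40.0000] = [41.5000]
BᵀPA = [12.0000 20.0000]
K = S⁻¹·BᵀPA = [0.2892 0.4819]
A−BK = [0.4217 0.0361; -1.5783 0.0361]
AᵀP(A−BK) = [14.5301 0.2169; 0.2169 0.3614]
P' = Q + AᵀP(A−BK) = [19.5301 4.2169; 4.2169 4.3614]
tr(P') = 23.8916


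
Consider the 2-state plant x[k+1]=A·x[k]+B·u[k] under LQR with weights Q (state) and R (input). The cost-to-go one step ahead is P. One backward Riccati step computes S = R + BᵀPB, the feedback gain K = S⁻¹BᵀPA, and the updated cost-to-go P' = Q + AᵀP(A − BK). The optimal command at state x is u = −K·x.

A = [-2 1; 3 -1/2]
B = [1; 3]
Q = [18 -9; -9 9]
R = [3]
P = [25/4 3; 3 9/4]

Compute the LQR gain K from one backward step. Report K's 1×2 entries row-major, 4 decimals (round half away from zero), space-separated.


-0.0263 0.2184

BᵀP = [15.2500 9.7500]
S = R + BᵀPB = [3] + [44.5000] = [47.5000]
BᵀPA = [-1.2500 10.3750]
K = S⁻¹·BᵀPA = [-0.0263 0.2184]
A−BK = [-1.9737 0.7816; 3.0789 -1.1553]
AᵀP(A−BK) = [9.2171 -3.6020; -3.6020 1.5464]
P' = Q + AᵀP(A−BK) = [27.2171 -12.6020; -12.6020 10.5464]
tr(P') = 37.7635


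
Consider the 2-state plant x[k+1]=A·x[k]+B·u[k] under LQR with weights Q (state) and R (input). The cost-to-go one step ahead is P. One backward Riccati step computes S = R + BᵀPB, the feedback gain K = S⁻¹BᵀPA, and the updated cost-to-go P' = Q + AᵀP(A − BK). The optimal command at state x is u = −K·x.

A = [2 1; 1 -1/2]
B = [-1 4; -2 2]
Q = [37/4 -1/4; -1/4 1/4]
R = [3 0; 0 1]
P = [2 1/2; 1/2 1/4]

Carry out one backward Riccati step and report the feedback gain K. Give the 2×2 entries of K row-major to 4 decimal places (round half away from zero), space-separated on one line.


BᵀP = [-3.0000 -1.0000; 9.0000 2.5000]
S = R + BᵀPB = [3 0; 0 1] + [5.0000 -14.0000; -14.0000 41.0000] = [8.0000 -14.0000; -14.0000 42.0000]
BᵀPA = [-7.0000 -2.5000; 20.5000 7.7500]
K = S⁻¹·BᵀPA = [-0.0500 0.0250; 0.4714 0.1929]
A−BK = [0.0643 0.2536; -0.0429 -0.8357]
AᵀP(A−BK) = [0.2357 0.0964; 0.0964 0.1304]
P' = Q + AᵀP(A−BK) = [9.4857 -0.1536; -0.1536 0.3804]
tr(P') = 9.8661

-0.0500 0.0250 0.4714 0.1929


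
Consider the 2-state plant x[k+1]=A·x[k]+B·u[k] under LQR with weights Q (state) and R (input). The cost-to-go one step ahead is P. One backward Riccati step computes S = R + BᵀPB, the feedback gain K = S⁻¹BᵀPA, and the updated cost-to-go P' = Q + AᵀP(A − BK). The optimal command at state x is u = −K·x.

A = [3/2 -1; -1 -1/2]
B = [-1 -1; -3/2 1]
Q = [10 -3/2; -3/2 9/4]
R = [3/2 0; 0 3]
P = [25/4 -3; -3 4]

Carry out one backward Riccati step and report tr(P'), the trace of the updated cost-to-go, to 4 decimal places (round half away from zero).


BᵀP = [-1.7500 -3.0000; -9.2500 7.0000]
S = R + BᵀPB = [3/2 0; 0 3] + [6.2500 -1.2500; -1.2500 16.2500] = [7.7500 -1.2500; -1.2500 19.2500]
BᵀPA = [0.3750 3.2500; -20.8750 5.7500]
K = S⁻¹·BᵀPA = [-0.1279 0.4725; -1.0927 0.3294]
A−BK = [0.2794 -0.1981; -0.0991 -0.1207]
AᵀP(A−BK) = [4.3000 -1.4263; -1.4263 0.8205]
P' = Q + AᵀP(A−BK) = [14.3000 -2.9263; -2.9263 3.0705]
tr(P') = 17.3704

17.3704


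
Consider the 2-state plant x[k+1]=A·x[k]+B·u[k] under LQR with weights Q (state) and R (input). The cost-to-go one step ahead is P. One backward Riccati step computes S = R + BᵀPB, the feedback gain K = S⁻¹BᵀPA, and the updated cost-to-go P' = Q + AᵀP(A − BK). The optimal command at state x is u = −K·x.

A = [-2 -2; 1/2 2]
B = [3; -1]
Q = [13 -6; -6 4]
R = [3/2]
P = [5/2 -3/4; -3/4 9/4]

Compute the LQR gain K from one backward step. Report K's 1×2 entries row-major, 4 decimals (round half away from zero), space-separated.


-0.6098 -0.8293

BᵀP = [8.2500 -4.5000]
S = R + BᵀPB = [3/2] + [29.2500] = [30.7500]
BᵀPA = [-18.7500 -25.5000]
K = S⁻¹·BᵀPA = [-0.6098 -0.8293]
A−BK = [-0.1707 0.4878; -0.1098 1.1707]
AᵀP(A−BK) = [0.6296 0.4512; 0.4512 3.8537]
P' = Q + AᵀP(A−BK) = [13.6296 -5.5488; -5.5488 7.8537]
tr(P') = 21.4832


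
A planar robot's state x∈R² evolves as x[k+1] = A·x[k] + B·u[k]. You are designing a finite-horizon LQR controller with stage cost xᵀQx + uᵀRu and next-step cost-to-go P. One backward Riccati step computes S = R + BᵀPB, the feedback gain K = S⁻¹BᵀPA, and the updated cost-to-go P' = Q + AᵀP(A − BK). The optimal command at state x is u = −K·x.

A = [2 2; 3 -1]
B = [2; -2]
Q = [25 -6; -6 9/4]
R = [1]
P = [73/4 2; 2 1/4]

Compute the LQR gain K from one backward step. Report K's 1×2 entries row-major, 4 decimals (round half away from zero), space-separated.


1.2797 1.0424

BᵀP = [32.5000 3.5000]
S = R + BᵀPB = [1] + [58.0000] = [59.0000]
BᵀPA = [75.5000 61.5000]
K = S⁻¹·BᵀPA = [1.2797 1.0424]
A−BK = [-0.5593 -0.0847; 5.5593 1.0847]
AᵀP(A−BK) = [2.6356 1.5508; 1.5508 1.1441]
P' = Q + AᵀP(A−BK) = [27.6356 -4.4492; -4.4492 3.3941]
tr(P') = 31.0297


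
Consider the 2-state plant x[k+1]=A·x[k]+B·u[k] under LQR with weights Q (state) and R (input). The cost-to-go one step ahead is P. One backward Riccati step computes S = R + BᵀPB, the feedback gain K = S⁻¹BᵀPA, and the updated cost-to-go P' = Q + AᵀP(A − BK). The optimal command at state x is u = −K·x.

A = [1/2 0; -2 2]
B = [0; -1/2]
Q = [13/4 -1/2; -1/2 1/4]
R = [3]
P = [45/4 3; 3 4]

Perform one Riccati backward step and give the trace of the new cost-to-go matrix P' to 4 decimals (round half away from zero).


25.6719

BᵀP = [-1.5000 -2.0000]
S = R + BᵀPB = [3] + [1.0000] = [4.0000]
BᵀPA = [3.2500 -4.0000]
K = S⁻¹·BᵀPA = [0.8125 -1.0000]
A−BK = [0.5000 0.0000; -1.5938 1.5000]
AᵀP(A−BK) = [10.1719 -9.7500; -9.7500 12.0000]
P' = Q + AᵀP(A−BK) = [13.4219 -10.2500; -10.2500 12.2500]
tr(P') = 25.6719


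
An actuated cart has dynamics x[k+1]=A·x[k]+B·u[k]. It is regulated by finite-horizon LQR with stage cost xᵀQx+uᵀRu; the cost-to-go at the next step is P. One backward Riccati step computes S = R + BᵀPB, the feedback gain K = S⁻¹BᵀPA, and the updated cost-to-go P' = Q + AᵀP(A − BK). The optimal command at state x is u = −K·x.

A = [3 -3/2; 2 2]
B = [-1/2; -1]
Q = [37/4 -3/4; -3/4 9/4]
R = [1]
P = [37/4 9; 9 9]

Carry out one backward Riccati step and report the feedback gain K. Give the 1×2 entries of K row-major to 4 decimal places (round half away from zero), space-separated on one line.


-3.1848 -0.3079

BᵀP = [-13.6250 -13.5000]
S = R + BᵀPB = [1] + [20.3125] = [21.3125]
BᵀPA = [-67.8750 -6.5625]
K = S⁻¹·BᵀPA = [-3.1848 -0.3079]
A−BK = [1.4076 -1.6540; -1.1848 1.6921]
AᵀP(A−BK) = [11.0850 0.4751; 0.4751 0.7918]
P' = Q + AᵀP(A−BK) = [20.3350 -0.2749; -0.2749 3.0418]
tr(P') = 23.3768


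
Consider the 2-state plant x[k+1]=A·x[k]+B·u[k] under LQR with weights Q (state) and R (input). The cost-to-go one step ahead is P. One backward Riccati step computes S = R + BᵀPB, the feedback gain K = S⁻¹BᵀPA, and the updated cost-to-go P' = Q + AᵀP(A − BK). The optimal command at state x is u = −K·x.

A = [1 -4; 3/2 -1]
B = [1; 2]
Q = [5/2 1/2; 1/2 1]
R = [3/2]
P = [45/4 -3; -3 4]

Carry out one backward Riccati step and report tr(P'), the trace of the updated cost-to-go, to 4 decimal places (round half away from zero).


124.6866

BᵀP = [5.2500 5.0000]
S = R + BᵀPB = [3/2] + [15.2500] = [16.7500]
BᵀPA = [12.7500 -26.0000]
K = S⁻¹·BᵀPA = [0.7612 -1.5522]
A−BK = [0.2388 -2.4478; -0.0224 2.1045]
AᵀP(A−BK) = [1.5448 -10.2090; -10.2090 119.6418]
P' = Q + AᵀP(A−BK) = [4.0448 -9.7090; -9.7090 120.6418]
tr(P') = 124.6866


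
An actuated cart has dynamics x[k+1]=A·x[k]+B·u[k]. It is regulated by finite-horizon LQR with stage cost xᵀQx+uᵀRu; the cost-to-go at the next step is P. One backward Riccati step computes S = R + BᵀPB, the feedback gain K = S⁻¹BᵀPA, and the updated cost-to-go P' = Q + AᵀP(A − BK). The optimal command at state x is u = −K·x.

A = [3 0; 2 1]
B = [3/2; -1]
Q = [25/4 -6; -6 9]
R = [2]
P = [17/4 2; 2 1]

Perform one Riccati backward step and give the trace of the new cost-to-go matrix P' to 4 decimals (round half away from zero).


BᵀP = [4.3750 2.0000]
S = R + BᵀPB = [2] + [4.5625] = [6.5625]
BᵀPA = [17.1250 2.0000]
K = S⁻¹·BᵀPA = [2.6095 0.3048]
A−BK = [-0.9143 -0.4571; 4.6095 1.3048]
AᵀP(A−BK) = [21.5619 2.7810; 2.7810 0.3905]
P' = Q + AᵀP(A−BK) = [27.8119 -3.2190; -3.2190 9.3905]
tr(P') = 37.2024

37.2024


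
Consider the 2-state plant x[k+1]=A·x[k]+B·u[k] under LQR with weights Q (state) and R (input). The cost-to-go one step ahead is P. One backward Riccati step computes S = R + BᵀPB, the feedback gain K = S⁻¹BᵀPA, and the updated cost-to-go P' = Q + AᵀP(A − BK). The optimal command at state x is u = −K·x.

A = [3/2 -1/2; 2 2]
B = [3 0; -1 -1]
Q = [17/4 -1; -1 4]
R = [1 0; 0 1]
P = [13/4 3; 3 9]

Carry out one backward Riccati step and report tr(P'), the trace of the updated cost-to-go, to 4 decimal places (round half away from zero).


17.1647

BᵀP = [6.7500 0.0000; -3.0000 -9.0000]
S = R + BᵀPB = [1 0; 0 1] + [20.2500 0.0000; 0.0000 9.0000] = [21.2500 0.0000; 0.0000 10.0000]
BᵀPA = [10.1250 -3.3750; -22.5000 -16.5000]
K = S⁻¹·BᵀPA = [0.4765 -0.1588; -2.2500 -1.6500]
A−BK = [0.0706 -0.0235; 0.2265 0.1912]
AᵀP(A−BK) = [5.8632 4.0456; 4.0456 3.0515]
P' = Q + AᵀP(A−BK) = [10.1132 3.0456; 3.0456 7.0515]
tr(P') = 17.1647


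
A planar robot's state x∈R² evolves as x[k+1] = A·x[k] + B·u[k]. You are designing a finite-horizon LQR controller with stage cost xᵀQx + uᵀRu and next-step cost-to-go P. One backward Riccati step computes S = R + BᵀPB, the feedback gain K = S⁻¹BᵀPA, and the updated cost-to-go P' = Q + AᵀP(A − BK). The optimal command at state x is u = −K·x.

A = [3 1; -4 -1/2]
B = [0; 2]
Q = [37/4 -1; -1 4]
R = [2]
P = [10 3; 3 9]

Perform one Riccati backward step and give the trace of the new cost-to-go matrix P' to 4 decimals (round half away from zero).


107.5263

BᵀP = [6.0000 18.0000]
S = R + BᵀPB = [2] + [36.0000] = [38.0000]
BᵀPA = [-54.0000 -3.0000]
K = S⁻¹·BᵀPA = [-1.4211 -0.0789]
A−BK = [3.0000 1.0000; -1.1579 -0.3421]
AᵀP(A−BK) = [85.2632 27.2368; 27.2368 9.0132]
P' = Q + AᵀP(A−BK) = [94.5132 26.2368; 26.2368 13.0132]
tr(P') = 107.5263


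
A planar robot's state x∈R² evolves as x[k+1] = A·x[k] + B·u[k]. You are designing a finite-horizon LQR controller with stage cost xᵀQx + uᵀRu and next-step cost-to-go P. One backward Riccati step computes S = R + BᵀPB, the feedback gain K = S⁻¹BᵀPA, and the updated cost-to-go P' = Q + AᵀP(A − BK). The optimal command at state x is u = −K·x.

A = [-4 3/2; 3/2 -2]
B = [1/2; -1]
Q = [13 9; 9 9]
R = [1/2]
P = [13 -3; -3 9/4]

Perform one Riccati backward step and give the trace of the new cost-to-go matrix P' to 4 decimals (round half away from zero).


BᵀP = [9.5000 -3.7500]
S = R + BᵀPB = [1/2] + [8.5000] = [9.0000]
BᵀPA = [-43.6250 21.7500]
K = S⁻¹·BᵀPA = [-4.8472 2.4167]
A−BK = [-1.5764 0.2917; -3.3472 0.4167]
AᵀP(A−BK) = [37.6024 -10.0729; -10.0729 3.6875]
P' = Q + AᵀP(A−BK) = [50.6024 -1.0729; -1.0729 12.6875]
tr(P') = 63.2899

63.2899
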